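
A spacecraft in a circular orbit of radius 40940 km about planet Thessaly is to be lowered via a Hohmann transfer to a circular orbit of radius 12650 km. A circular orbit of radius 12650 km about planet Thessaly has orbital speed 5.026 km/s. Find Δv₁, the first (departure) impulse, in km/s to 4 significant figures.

Δv₁ = 0.8742 km/s

From the circular-orbit relation v² = μ/r at r = 12650 km: μ = v²r = (5.026)² × 12650 = 3.19548×10^5 km³/s².
Semi-major axis of the transfer orbit: a_t = (40940 + 12650)/2 = 26795 km.
On the circular orbit at r = 40940 km, v_c = √(μ/r) = 2.7938 km/s.
Transfer-orbit speed at the same r (vis-viva, a = a_t): v_t = √[μ(2/r − 1/a_t)] = 1.9196 km/s.
Δv₁ = |v_t − v_c| = |1.9196 − 2.7938| = 0.8742 km/s.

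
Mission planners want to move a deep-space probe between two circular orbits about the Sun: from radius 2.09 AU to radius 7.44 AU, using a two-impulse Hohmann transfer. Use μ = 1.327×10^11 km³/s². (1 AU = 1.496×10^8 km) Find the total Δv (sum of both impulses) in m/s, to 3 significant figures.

Δv = 8830 m/s

In km: r₁ = 2.09 × 1.496×10^8 = 3.12664×10^8 km; r₂ = 7.44 × 1.496×10^8 = 1.113024×10^9 km.
The Hohmann ellipse has a_t = (r₁ + r₂)/2 = 7.12844×10^8 km.
At r₁ the circular-orbit speed is v₁ = √(μ/r₁) = 20.6014 km/s.
Transfer-orbit speed at r₁ (v² = μ(2/r − 1/a)): v_p = √[μ(2/r₁ − 1/a_t)] = 25.7425 km/s.
First burn Δv₁ = |v_p − v₁| = 5.141 km/s.
Circular speed at r₂: v₂ = √(μ/r₂) = 10.919 km/s.
Transfer-orbit speed at r₂: v_a = √[μ(2/r₂ − 1/a_t)] = 7.2314 km/s.
Second burn Δv₂ = |v₂ − v_a| = 3.688 km/s.
Δv = Δv₁ + Δv₂ = 5.141 + 3.688 = 8.829 km/s.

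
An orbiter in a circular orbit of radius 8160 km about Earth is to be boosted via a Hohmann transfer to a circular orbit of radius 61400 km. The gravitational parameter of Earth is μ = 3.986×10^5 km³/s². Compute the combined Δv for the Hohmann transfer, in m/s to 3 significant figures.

Transfer-ellipse semi-major axis a_t = (r₁ + r₂)/2 = (8160 + 61400)/2 = 34780 km.
At r₁ the circular-orbit speed is v₁ = √(μ/r₁) = 6.989 km/s.
Transfer-orbit speed at r₁ (vis-viva equation): v_p = √[μ(2/r₁ − 1/a_t)] = 9.286 km/s.
First burn Δv₁ = |v_p − v₁| = 2.297 km/s.
At r₂, v₂ = √(μ/r₂) = 2.548 km/s.
Transfer-orbit speed at r₂: v_a = √[μ(2/r₂ − 1/a_t)] = 1.234 km/s.
Second burn Δv₂ = |v₂ − v_a| = 1.314 km/s.
Total Δv = Δv₁ + Δv₂ = 3.611 km/s.

Δv = 3610 m/s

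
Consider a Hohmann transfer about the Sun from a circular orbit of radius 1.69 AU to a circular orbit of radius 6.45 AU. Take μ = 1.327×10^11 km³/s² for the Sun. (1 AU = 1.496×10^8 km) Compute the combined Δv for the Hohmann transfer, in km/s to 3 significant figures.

In km: r₁ = 1.69 × 1.496×10^8 = 2.52824×10^8 km; r₂ = 6.45 × 1.496×10^8 = 9.6492×10^8 km.
Transfer-ellipse semi-major axis a_t = (r₁ + r₂)/2 = (2.52824×10^8 + 9.6492×10^8)/2 = 6.08872×10^8 km.
At r₁ the circular-orbit speed is v₁ = √(μ/r₁) = 22.910 km/s.
On the transfer ellipse at r₁, vis-viva equation gives v_p = √[μ(2/r₁ − 1/a_t)] = 28.841 km/s.
First burn Δv₁ = |v_p − v₁| = 5.931 km/s.
At r₂, v₂ = √(μ/r₂) = 11.727 km/s.
Transfer-orbit speed at r₂: v_a = √[μ(2/r₂ − 1/a_t)] = 7.5568 km/s.
Second burn Δv₂ = |v₂ − v_a| = 4.170 km/s.
Δv = Δv₁ + Δv₂ = 5.931 + 4.170 = 10.10 km/s.

Δv = 10.1 km/s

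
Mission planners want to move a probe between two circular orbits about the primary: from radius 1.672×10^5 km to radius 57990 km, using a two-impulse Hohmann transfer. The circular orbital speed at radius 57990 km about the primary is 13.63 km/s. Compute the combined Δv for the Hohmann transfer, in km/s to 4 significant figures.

From the circular-orbit relation v² = μ/r at r = 57990 km: μ = v²r = (13.63)² × 57990 = 1.07732×10^7 km³/s².
Transfer-ellipse semi-major axis a_t = (r₁ + r₂)/2 = (1.672×10^5 + 57990)/2 = 1.12595×10^5 km.
Circular speed at r₁: v₁ = √(μ/r₁) = √(1.07732×10^7/1.672×10^5) = 8.0270 km/s.
On the transfer ellipse at r₁, v² = μ(2/r − 1/a) gives v_a = √[μ(2/r₁ − 1/a_t)] = 5.7606 km/s.
First burn Δv₁ = |v_a − v₁| = 2.2664 km/s.
At r₂, v₂ = √(μ/r₂) = 13.6300 km/s.
Transfer-orbit speed at r₂: v_p = √[μ(2/r₂ − 1/a_t)] = 16.6094 km/s.
Second burn Δv₂ = |v₂ − v_p| = 2.9794 km/s.
Total Δv = Δv₁ + Δv₂ = 5.246 km/s.

Δv = 5.246 km/s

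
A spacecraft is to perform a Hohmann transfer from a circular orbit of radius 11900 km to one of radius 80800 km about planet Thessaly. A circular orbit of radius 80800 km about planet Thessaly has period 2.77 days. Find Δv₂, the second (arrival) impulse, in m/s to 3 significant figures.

From Kepler's third law T² = 4π²r³/μ at r = 80800 km, T = 2.77 days = 2.77 × 86400 s = 2.39328×10^5 s: μ = 4π²r³/T² = 3.63586×10^5 km³/s².
The Hohmann ellipse has a_t = (r₁ + r₂)/2 = 46350 km.
On the circular orbit at r = 80800 km, v_c = √(μ/r) = 2.121 km/s.
Vis-viva on the transfer ellipse at r = 80800 km gives v_t = √[μ(2/r − 1/a_t)] = 1.075 km/s.
Δv₂ = |v_t − v_c| = |1.075 − 2.121| = 1.046 km/s.

Δv₂ = 1050 m/s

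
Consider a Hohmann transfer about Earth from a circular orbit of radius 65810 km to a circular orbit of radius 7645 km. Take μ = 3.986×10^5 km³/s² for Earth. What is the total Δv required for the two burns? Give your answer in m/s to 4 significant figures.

Δv = 3783 m/s

Semi-major axis of the transfer orbit: a_t = (65810 + 7645)/2 = 36727.5 km.
Circular speed at r₁: v₁ = √(μ/r₁) = √(3.986×10^5/65810) = 2.461 km/s.
Transfer-orbit speed at r₁ (v² = μ(2/r − 1/a)): v_a = √[μ(2/r₁ − 1/a_t)] = 1.123 km/s.
First burn Δv₁ = |v_a − v₁| = 1.338 km/s.
Circular speed at r₂: v₂ = √(μ/r₂) = 7.221 km/s.
Transfer-orbit speed at r₂: v_p = √[μ(2/r₂ − 1/a_t)] = 9.666 km/s.
Second burn Δv₂ = |v₂ − v_p| = 2.445 km/s.
Total Δv = Δv₁ + Δv₂ = 3.783 km/s.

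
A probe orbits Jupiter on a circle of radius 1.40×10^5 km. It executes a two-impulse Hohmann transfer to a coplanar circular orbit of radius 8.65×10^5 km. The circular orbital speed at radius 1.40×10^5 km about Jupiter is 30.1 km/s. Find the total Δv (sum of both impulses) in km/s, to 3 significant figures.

Δv = 15.1 km/s

From the circular-orbit relation v² = μ/r at r = 1.40×10^5 km: μ = v²r = (30.1)² × 1.40×10^5 = 1.26841×10^8 km³/s².
Transfer-ellipse semi-major axis a_t = (r₁ + r₂)/2 = (1.400×10^5 + 8.650×10^5)/2 = 5.025×10^5 km.
At r₁ the circular-orbit speed is v₁ = √(μ/r₁) = 30.100 km/s.
Transfer-orbit speed at r₁ (vis-viva): v_p = √[μ(2/r₁ − 1/a_t)] = 39.492 km/s.
First burn Δv₁ = |v_p − v₁| = 9.392 km/s.
At r₂, v₂ = √(μ/r₂) = 12.11 km/s.
Transfer-orbit speed at r₂: v_a = √[μ(2/r₂ − 1/a_t)] = 6.392 km/s.
Second burn Δv₂ = |v₂ − v_a| = 5.718 km/s.
Total Δv = Δv₁ + Δv₂ = 15.11 km/s.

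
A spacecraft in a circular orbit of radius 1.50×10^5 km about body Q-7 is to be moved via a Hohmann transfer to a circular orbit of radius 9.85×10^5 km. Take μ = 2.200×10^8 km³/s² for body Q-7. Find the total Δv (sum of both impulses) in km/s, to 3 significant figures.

Transfer-ellipse semi-major axis a_t = (r₁ + r₂)/2 = (1.500×10^5 + 9.850×10^5)/2 = 5.675×10^5 km.
At r₁ the circular-orbit speed is v₁ = √(μ/r₁) = 38.297 km/s.
On the transfer ellipse at r₁, vis-viva equation gives v_p = √[μ(2/r₁ − 1/a_t)] = 50.455 km/s.
First burn Δv₁ = |v_p − v₁| = 12.16 km/s.
At r₂, v₂ = √(μ/r₂) = 14.9449 km/s.
Transfer-orbit speed at r₂: v_a = √[μ(2/r₂ − 1/a_t)] = 7.68344 km/s.
Second burn Δv₂ = |v₂ − v_a| = 7.261 km/s.
Total Δv = Δv₁ + Δv₂ = 19.42 km/s.

Δv = 19.4 km/s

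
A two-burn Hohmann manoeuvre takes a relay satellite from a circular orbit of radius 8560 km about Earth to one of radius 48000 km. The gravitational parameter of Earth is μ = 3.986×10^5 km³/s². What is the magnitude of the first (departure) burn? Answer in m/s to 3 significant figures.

The Hohmann ellipse has a_t = (r₁ + r₂)/2 = 28280 km.
Circular speed at r = 8560 km: v_c = √(μ/r) = 6.824 km/s.
Transfer-orbit speed at the same r (vis-viva, a = a_t): v_t = √[μ(2/r − 1/a_t)] = 8.890 km/s.
Δv₁ = |v_t − v_c| = |8.890 − 6.824| = 2.066 km/s.

Δv₁ = 2070 m/s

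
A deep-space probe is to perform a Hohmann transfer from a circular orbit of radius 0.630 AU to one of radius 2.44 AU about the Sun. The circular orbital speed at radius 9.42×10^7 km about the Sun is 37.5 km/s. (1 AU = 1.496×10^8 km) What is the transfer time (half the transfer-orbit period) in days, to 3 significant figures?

t = 348 days

From the circular-orbit relation v² = μ/r at r = 9.42×10^7 km: μ = v²r = (37.5)² × 9.42×10^7 = 1.32469×10^11 km³/s².
In km: r₁ = 0.630 × 1.496×10^8 = 9.4248×10^7 km; r₂ = 2.44 × 1.496×10^8 = 3.65024×10^8 km.
Semi-major axis of the transfer orbit: a_t = (9.4248×10^7 + 3.65024×10^8)/2 = 2.29636×10^8 km.
Half the transfer-orbit period gives t = π√(a_t³/μ) = 3.004×10^7 s.
Converting: 3.004×10^7 s ÷ 86400 s/day = 348 days.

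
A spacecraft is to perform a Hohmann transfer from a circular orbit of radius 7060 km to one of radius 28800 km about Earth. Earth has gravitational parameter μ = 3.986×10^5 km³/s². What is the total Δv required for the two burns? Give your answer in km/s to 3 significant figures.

Transfer-ellipse semi-major axis a_t = (r₁ + r₂)/2 = (7060 + 28800)/2 = 17930 km.
Circular speed at r₁: v₁ = √(μ/r₁) = √(3.986×10^5/7060) = 7.514 km/s.
On the transfer ellipse at r₁, v² = μ(2/r − 1/a) gives v_p = √[μ(2/r₁ − 1/a_t)] = 9.523 km/s.
First burn Δv₁ = |v_p − v₁| = 2.009 km/s.
Circular speed at r₂: v₂ = √(μ/r₂) = 3.720 km/s.
Transfer-orbit speed at r₂: v_a = √[μ(2/r₂ − 1/a_t)] = 2.334 km/s.
Second burn Δv₂ = |v₂ − v_a| = 1.386 km/s.
Δv = Δv₁ + Δv₂ = 2.009 + 1.386 = 3.395 km/s.

Δv = 3.39 km/s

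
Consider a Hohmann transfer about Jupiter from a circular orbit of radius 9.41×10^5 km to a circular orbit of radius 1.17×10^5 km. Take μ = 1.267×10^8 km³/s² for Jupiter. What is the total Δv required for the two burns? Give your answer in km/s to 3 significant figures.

Semi-major axis of the transfer orbit: a_t = (9.410×10^5 + 1.170×10^5)/2 = 5.290×10^5 km.
Circular speed at r₁: v₁ = √(μ/r₁) = √(1.267×10^8/9.410×10^5) = 11.604 km/s.
Transfer-orbit speed at r₁ (vis-viva): v_a = √[μ(2/r₁ − 1/a_t)] = 5.4571 km/s.
First burn Δv₁ = |v_a − v₁| = 6.147 km/s.
At r₂, v₂ = √(μ/r₂) = 32.91 km/s.
Transfer-orbit speed at r₂: v_p = √[μ(2/r₂ − 1/a_t)] = 43.89 km/s.
Second burn Δv₂ = |v₂ − v_p| = 10.98 km/s.
Δv = Δv₁ + Δv₂ = 6.147 + 10.98 = 17.13 km/s.

Δv = 17.1 km/s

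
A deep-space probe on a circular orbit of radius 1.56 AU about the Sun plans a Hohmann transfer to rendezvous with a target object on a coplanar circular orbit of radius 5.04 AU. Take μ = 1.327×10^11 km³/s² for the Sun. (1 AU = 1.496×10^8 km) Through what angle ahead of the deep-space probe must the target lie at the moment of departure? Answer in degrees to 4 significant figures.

In km: r₁ = 1.56 × 1.496×10^8 = 2.33376×10^8 km; r₂ = 5.04 × 1.496×10^8 = 7.53984×10^8 km.
Semi-major axis of the transfer orbit: a_t = (2.33376×10^8 + 7.53984×10^8)/2 = 4.9368×10^8 km.
The half-period of the transfer ellipse is t = π√(a_t³/μ) = 9.4598×10^7 s.
Target angular speed ω₂ = √(μ/r₂³) = 1.7595×10^-8 rad/s.
Angle swept by the target during transfer: ω₂·t = 1.6645 rad = 95.37°.
The deep-space probe traverses 180° on the transfer ellipse, so the target must lead by 180° − 95.37° = 84.63°.

φ = 84.63°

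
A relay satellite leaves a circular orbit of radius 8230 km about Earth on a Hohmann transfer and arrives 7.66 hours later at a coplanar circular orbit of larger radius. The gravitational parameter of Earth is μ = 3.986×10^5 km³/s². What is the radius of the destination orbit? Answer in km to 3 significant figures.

Transfer time t = 7.66 hours = 27576 s, and t = π√(a_t³/μ).
So a_t = (μ t²/π²)^(1/3) = (3.986×10^5 × (27576)² / π²)^(1/3) = 31316 km.
Since a_t = (r₁ + r₂)/2, r₂ = 2a_t − r₁ = 2×31316 − 8230 = 54402 km.

r₂ = 54400 km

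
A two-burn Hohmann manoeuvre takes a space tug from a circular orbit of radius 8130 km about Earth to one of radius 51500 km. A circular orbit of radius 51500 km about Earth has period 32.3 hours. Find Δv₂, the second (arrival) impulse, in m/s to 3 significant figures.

From Kepler's third law T² = 4π²r³/μ at r = 51500 km, T = 32.3 hours = 32.3 × 3600 s = 1.1628×10^5 s: μ = 4π²r³/T² = 3.98815×10^5 km³/s².
Transfer-ellipse semi-major axis a_t = (r₁ + r₂)/2 = (8130 + 51500)/2 = 29815 km.
On the circular orbit at r = 51500 km, v_c = √(μ/r) = 2.783 km/s.
Vis-viva on the transfer ellipse at r = 51500 km gives v_t = √[μ(2/r − 1/a_t)] = 1.453 km/s.
Δv₂ = |v_t − v_c| = |1.453 − 2.783| = 1.330 km/s.

Δv₂ = 1330 m/s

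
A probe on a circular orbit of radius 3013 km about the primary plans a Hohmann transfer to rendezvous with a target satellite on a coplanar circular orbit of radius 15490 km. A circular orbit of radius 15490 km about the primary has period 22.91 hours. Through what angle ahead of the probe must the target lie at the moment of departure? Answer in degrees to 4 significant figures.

From Kepler's third law T² = 4π²r³/μ at r = 15490 km, T = 22.91 hours = 22.91 × 3600 s = 82476 s: μ = 4π²r³/T² = 21570.4 km³/s².
Transfer-ellipse semi-major axis a_t = (r₁ + r₂)/2 = (3013 + 15490)/2 = 9251.5 km.
Transfer time t = π√(a_t³/μ) = 19030 s.
The target's mean motion on its circular orbit is ω₂ = √(μ/r₂³) = 7.618×10^-5 rad/s.
Angle swept by the target during transfer: ω₂·t = 1.450 rad = 83.08°.
Arrival is 180° from departure on the ellipse, so φ = 180° − 83.08° = 96.92°.

φ = 96.92°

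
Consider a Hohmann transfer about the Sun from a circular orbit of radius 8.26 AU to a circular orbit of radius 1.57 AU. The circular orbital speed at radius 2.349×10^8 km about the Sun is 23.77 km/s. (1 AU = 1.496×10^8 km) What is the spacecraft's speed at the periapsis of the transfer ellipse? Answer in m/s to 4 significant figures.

v = 30820 m/s

From the circular-orbit relation v² = μ/r at r = 2.349×10^8 km: μ = v²r = (23.77)² × 2.349×10^8 = 1.32722×10^11 km³/s².
In km: r₁ = 8.26 × 1.496×10^8 = 1.235696×10^9 km; r₂ = 1.57 × 1.496×10^8 = 2.34872×10^8 km.
Transfer-ellipse semi-major axis a_t = (r₁ + r₂)/2 = (1.235696×10^9 + 2.34872×10^8)/2 = 7.35284×10^8 km.
The periapsis of the transfer ellipse is at r = 2.34872×10^8 km.
Applying v² = μ(2/r − 1/a_t): v = 30.82 km/s.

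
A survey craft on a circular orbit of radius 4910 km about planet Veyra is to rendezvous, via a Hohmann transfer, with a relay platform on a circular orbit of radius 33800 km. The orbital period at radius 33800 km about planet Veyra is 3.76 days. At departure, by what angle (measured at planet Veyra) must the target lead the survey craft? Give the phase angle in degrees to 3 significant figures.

From Kepler's third law T² = 4π²r³/μ at r = 33800 km, T = 3.76 days = 3.76 × 86400 s = 3.24864×10^5 s: μ = 4π²r³/T² = 14444.6 km³/s².
The Hohmann ellipse has a_t = (r₁ + r₂)/2 = 19355 km.
The half-period of the transfer ellipse is t = π√(a_t³/μ) = 70390 s.
The target's mean motion on its circular orbit is ω₂ = √(μ/r₂³) = 1.934×10^-5 rad/s.
Angle swept by the target during transfer: ω₂·t = 1.3613 rad = 78.00°.
Arrival is 180° from departure on the ellipse, so φ = 180° − 78.00° = 102°.

φ = 102°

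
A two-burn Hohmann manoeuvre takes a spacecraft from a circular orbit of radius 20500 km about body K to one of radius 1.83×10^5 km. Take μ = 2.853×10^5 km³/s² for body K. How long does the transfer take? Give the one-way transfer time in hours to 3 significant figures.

The Hohmann ellipse has a_t = (r₁ + r₂)/2 = 1.0175×10^5 km.
By Kepler's third law the transfer-orbit period is T = 2π√(a_t³/μ), so t = T/2 = 1.909×10^5 s.
Converting: 1.909×10^5 s ÷ 3600 s/hour = 53.0 hours.

t = 53.0 hours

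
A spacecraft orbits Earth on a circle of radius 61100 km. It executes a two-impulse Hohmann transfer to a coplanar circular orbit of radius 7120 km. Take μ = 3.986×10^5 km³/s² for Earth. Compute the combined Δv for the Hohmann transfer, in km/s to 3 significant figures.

Δv = 3.92 km/s

The Hohmann ellipse has a_t = (r₁ + r₂)/2 = 34110 km.
Circular speed at r₁: v₁ = √(μ/r₁) = √(3.986×10^5/61100) = 2.554 km/s.
Transfer-orbit speed at r₁ (v² = μ(2/r − 1/a)): v_a = √[μ(2/r₁ − 1/a_t)] = 1.167 km/s.
First burn Δv₁ = |v_a − v₁| = 1.387 km/s.
Circular speed at r₂: v₂ = √(μ/r₂) = 7.4822 km/s.
Transfer-orbit speed at r₂: v_p = √[μ(2/r₂ − 1/a_t)] = 10.014 km/s.
Second burn Δv₂ = |v₂ − v_p| = 2.532 km/s.
Total Δv = Δv₁ + Δv₂ = 3.919 km/s.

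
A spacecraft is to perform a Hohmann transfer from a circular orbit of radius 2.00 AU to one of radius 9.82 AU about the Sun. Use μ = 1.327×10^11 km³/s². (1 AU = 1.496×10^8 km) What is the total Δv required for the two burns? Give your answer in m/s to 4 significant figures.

Δv = 10060 m/s

In km: r₁ = 2.00 × 1.496×10^8 = 2.992×10^8 km; r₂ = 9.82 × 1.496×10^8 = 1.469072×10^9 km.
The Hohmann ellipse has a_t = (r₁ + r₂)/2 = 8.84136×10^8 km.
Circular speed at r₁: v₁ = √(μ/r₁) = √(1.327×10^11/2.992×10^8) = 21.060 km/s.
On the transfer ellipse at r₁, vis-viva equation gives v_p = √[μ(2/r₁ − 1/a_t)] = 27.147 km/s.
First burn Δv₁ = |v_p − v₁| = 6.087 km/s.
At r₂, v₂ = √(μ/r₂) = 9.504 km/s.
Transfer-orbit speed at r₂: v_a = √[μ(2/r₂ − 1/a_t)] = 5.529 km/s.
Second burn Δv₂ = |v₂ − v_a| = 3.975 km/s.
Total Δv = Δv₁ + Δv₂ = 10.06 km/s.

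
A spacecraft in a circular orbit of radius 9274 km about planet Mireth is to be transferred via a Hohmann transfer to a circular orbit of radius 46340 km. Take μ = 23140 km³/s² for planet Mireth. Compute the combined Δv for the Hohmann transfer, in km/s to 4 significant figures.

Δv = 0.7581 km/s

Transfer-ellipse semi-major axis a_t = (r₁ + r₂)/2 = (9274 + 46340)/2 = 27807 km.
At r₁ the circular-orbit speed is v₁ = √(μ/r₁) = 1.5796 km/s.
Transfer-orbit speed at r₁ (vis-viva equation): v_p = √[μ(2/r₁ − 1/a_t)] = 2.0391 km/s.
First burn Δv₁ = |v_p − v₁| = 0.4595 km/s.
Circular speed at r₂: v₂ = √(μ/r₂) = 0.70665 km/s.
Transfer-orbit speed at r₂: v_a = √[μ(2/r₂ − 1/a_t)] = 0.40809 km/s.
Second burn Δv₂ = |v₂ − v_a| = 0.2986 km/s.
Total Δv = Δv₁ + Δv₂ = 0.7581 km/s.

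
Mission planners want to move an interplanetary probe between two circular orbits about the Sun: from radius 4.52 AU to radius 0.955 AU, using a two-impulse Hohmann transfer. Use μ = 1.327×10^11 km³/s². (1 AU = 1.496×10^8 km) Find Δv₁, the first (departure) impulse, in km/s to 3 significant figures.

Δv₁ = 5.73 km/s

In km: r₁ = 4.52 × 1.496×10^8 = 6.76192×10^8 km; r₂ = 0.955 × 1.496×10^8 = 1.42868×10^8 km.
Transfer-ellipse semi-major axis a_t = (r₁ + r₂)/2 = (6.76192×10^8 + 1.42868×10^8)/2 = 4.0953×10^8 km.
On the circular orbit at r = 6.76192×10^8 km, v_c = √(μ/r) = 14.009 km/s.
Transfer-orbit speed at the same r (vis-viva, a = a_t): v_t = √[μ(2/r − 1/a_t)] = 8.2742 km/s.
Δv₁ = |v_t − v_c| = |8.2742 − 14.009| = 5.735 km/s.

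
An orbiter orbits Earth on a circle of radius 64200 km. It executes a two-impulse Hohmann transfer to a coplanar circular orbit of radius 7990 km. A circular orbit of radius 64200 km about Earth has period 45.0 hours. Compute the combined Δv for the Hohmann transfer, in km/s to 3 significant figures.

From Kepler's third law T² = 4π²r³/μ at r = 64200 km, T = 45.0 hours = 45.0 × 3600 s = 1.620×10^5 s: μ = 4π²r³/T² = 3.98047×10^5 km³/s².
Semi-major axis of the transfer orbit: a_t = (64200 + 7990)/2 = 36095 km.
Circular speed at r₁: v₁ = √(μ/r₁) = √(3.98047×10^5/64200) = 2.490 km/s.
Transfer-orbit speed at r₁ (v² = μ(2/r − 1/a)): v_a = √[μ(2/r₁ − 1/a_t)] = 1.172 km/s.
First burn Δv₁ = |v_a − v₁| = 1.318 km/s.
Circular speed at r₂: v₂ = √(μ/r₂) = 7.058 km/s.
Transfer-orbit speed at r₂: v_p = √[μ(2/r₂ − 1/a_t)] = 9.413 km/s.
Second burn Δv₂ = |v₂ − v_p| = 2.355 km/s.
Total Δv = Δv₁ + Δv₂ = 3.673 km/s.

Δv = 3.67 km/s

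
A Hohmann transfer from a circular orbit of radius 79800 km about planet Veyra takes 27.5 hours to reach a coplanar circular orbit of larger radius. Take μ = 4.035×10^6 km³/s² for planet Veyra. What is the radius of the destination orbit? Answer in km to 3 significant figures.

Transfer time t = 27.5 hours = 99000 s, and t = π√(a_t³/μ).
So a_t = (μ t²/π²)^(1/3) = (4.035×10^6 × (99000)² / π²)^(1/3) = 1.5883×10^5 km.
Since a_t = (r₁ + r₂)/2, r₂ = 2a_t − r₁ = 2×1.5883×10^5 − 79800 = 2.3786×10^5 km.

r₂ = 2.38×10^5 km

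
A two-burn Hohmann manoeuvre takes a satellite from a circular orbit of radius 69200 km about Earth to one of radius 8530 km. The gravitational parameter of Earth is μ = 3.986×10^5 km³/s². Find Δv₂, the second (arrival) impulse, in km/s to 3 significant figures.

Semi-major axis of the transfer orbit: a_t = (69200 + 8530)/2 = 38865 km.
On the circular orbit at r = 8530 km, v_c = √(μ/r) = 6.836 km/s.
Vis-viva on the transfer ellipse at r = 8530 km gives v_t = √[μ(2/r − 1/a_t)] = 9.122 km/s.
Δv₂ = |v_t − v_c| = |9.122 − 6.836| = 2.286 km/s.

Δv₂ = 2.29 km/s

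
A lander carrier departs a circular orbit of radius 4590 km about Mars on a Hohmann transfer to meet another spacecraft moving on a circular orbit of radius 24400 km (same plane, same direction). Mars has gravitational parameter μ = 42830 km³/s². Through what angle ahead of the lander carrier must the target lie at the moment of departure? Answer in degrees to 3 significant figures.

φ = 97.6°

Transfer-ellipse semi-major axis a_t = (r₁ + r₂)/2 = (4590 + 24400)/2 = 14495 km.
Transfer time t = π√(a_t³/μ) = 26491.3 s.
Target angular speed ω₂ = √(μ/r₂³) = 5.42987×10^-5 rad/s.
Angle swept by the target during transfer: ω₂·t = 1.43844 rad = 82.42°.
The lander carrier traverses 180° on the transfer ellipse, so the target must lead by 180° − 82.42° = 97.6°.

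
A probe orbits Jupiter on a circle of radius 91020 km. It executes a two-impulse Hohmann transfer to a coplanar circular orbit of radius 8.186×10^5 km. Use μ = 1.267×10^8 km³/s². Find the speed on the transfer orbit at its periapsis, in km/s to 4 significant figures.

v = 50.05 km/s

Transfer-ellipse semi-major axis a_t = (r₁ + r₂)/2 = (91020 + 8.186×10^5)/2 = 4.5481×10^5 km.
At periapsis, r = 91020 km.
Vis-viva: v = √[μ(2/r − 1/a_t)] = √[1.267×10^8 × (2/91020 − 1/4.5481×10^5)] = 50.05 km/s.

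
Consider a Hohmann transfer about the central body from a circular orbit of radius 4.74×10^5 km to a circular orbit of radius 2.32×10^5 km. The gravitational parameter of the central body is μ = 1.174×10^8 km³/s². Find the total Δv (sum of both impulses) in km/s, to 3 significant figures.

Transfer-ellipse semi-major axis a_t = (r₁ + r₂)/2 = (4.740×10^5 + 2.320×10^5)/2 = 3.530×10^5 km.
At r₁ the circular-orbit speed is v₁ = √(μ/r₁) = 15.738 km/s.
Transfer-orbit speed at r₁ (v² = μ(2/r − 1/a)): v_a = √[μ(2/r₁ − 1/a_t)] = 12.759 km/s.
First burn Δv₁ = |v_a − v₁| = 2.979 km/s.
Circular speed at r₂: v₂ = √(μ/r₂) = 22.495 km/s.
Transfer-orbit speed at r₂: v_p = √[μ(2/r₂ − 1/a_t)] = 26.067 km/s.
Second burn Δv₂ = |v₂ − v_p| = 3.572 km/s.
Δv = Δv₁ + Δv₂ = 2.979 + 3.572 = 6.551 km/s.

Δv = 6.55 km/s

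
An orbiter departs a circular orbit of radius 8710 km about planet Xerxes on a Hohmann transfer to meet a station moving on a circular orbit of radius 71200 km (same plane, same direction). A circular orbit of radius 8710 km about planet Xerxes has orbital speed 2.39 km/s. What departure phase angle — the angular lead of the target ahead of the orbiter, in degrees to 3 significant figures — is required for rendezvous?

From the circular-orbit relation v² = μ/r at r = 8710 km: μ = v²r = (2.39)² × 8710 = 49752.4 km³/s².
Semi-major axis of the transfer orbit: a_t = (8710 + 71200)/2 = 39955 km.
The half-period of the transfer ellipse is t = π√(a_t³/μ) = 1.124863×10^5 s.
The target's mean motion on its circular orbit is ω₂ = √(μ/r₂³) = 1.174051×10^-5 rad/s.
Angle swept by the target during transfer: ω₂·t = 1.32065 rad = 75.67°.
The orbiter traverses 180° on the transfer ellipse, so the target must lead by 180° − 75.67° = 104°.

φ = 104°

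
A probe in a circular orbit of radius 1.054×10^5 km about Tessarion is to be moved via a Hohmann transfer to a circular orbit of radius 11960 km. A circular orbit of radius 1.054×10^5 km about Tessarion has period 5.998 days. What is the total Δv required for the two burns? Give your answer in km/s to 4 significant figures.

Δv = 1.992 km/s

From Kepler's third law T² = 4π²r³/μ at r = 1.054×10^5 km, T = 5.998 days = 5.998 × 86400 s = 5.182272×10^5 s: μ = 4π²r³/T² = 1.72124×10^5 km³/s².
Semi-major axis of the transfer orbit: a_t = (1.054×10^5 + 11960)/2 = 58680 km.
At r₁ the circular-orbit speed is v₁ = √(μ/r₁) = 1.2779 km/s.
On the transfer ellipse at r₁, vis-viva equation gives v_a = √[μ(2/r₁ − 1/a_t)] = 0.57693 km/s.
First burn Δv₁ = |v_a − v₁| = 0.7010 km/s.
At r₂, v₂ = √(μ/r₂) = 3.7936 km/s.
Transfer-orbit speed at r₂: v_p = √[μ(2/r₂ − 1/a_t)] = 5.0843 km/s.
Second burn Δv₂ = |v₂ − v_p| = 1.291 km/s.
Δv = Δv₁ + Δv₂ = 0.7010 + 1.291 = 1.992 km/s.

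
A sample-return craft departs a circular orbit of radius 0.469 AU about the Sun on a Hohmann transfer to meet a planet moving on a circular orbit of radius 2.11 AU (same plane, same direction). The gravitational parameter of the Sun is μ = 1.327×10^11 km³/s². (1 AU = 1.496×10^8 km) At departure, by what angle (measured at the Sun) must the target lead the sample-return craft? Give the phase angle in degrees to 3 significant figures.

φ = 94.0°

In km: r₁ = 0.469 × 1.496×10^8 = 7.01624×10^7 km; r₂ = 2.11 × 1.496×10^8 = 3.15656×10^8 km.
The Hohmann ellipse has a_t = (r₁ + r₂)/2 = 1.929092×10^8 km.
Transfer time t = π√(a_t³/μ) = 2.311×10^7 s.
The target's mean motion on its circular orbit is ω₂ = √(μ/r₂³) = 6.496×10^-8 rad/s.
Angle swept by the target during transfer: ω₂·t = 1.501 rad = 86.00°.
The sample-return craft traverses 180° on the transfer ellipse, so the target must lead by 180° − 86.00° = 94.0°.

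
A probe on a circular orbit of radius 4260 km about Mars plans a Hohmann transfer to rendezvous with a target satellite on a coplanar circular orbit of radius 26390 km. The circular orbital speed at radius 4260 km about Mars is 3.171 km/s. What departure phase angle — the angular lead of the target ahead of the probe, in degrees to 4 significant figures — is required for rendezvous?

From the circular-orbit relation v² = μ/r at r = 4260 km: μ = v²r = (3.171)² × 4260 = 42835.3 km³/s².
Transfer-ellipse semi-major axis a_t = (r₁ + r₂)/2 = (4260 + 26390)/2 = 15325 km.
Transfer time t = π√(a_t³/μ) = 28797.2 s.
Target angular speed ω₂ = √(μ/r₂³) = 4.82772×10^-5 rad/s.
Angle swept by the target during transfer: ω₂·t = 1.39025 rad = 79.66°.
The probe traverses 180° on the transfer ellipse, so the target must lead by 180° − 79.66° = 100.3°.

φ = 100.3°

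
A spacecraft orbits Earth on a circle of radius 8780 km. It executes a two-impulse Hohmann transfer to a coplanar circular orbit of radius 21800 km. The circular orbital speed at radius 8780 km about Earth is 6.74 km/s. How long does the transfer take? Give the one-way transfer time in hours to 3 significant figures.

t = 2.61 hours

From the circular-orbit relation v² = μ/r at r = 8780 km: μ = v²r = (6.74)² × 8780 = 3.98854×10^5 km³/s².
Semi-major axis of the transfer orbit: a_t = (8780 + 21800)/2 = 15290 km.
By Kepler's third law the transfer-orbit period is T = 2π√(a_t³/μ), so t = T/2 = 9405 s.
Converting: 9405 s ÷ 3600 s/hour = 2.61 hours.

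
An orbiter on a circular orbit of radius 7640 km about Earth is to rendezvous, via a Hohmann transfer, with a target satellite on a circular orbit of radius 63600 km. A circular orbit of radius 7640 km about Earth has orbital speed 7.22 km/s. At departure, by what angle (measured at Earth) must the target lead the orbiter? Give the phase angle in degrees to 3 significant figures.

From the circular-orbit relation v² = μ/r at r = 7640 km: μ = v²r = (7.22)² × 7640 = 3.98261×10^5 km³/s².
Semi-major axis of the transfer orbit: a_t = (7640 + 63600)/2 = 35620 km.
The half-period of the transfer ellipse is t = π√(a_t³/μ) = 33466.24 s.
The target's mean motion on its circular orbit is ω₂ = √(μ/r₂³) = 3.934578×10^-5 rad/s.
Angle swept by the target during transfer: ω₂·t = 1.31676 rad = 75.44°.
Arrival is 180° from departure on the ellipse, so φ = 180° − 75.44° = 105°.

φ = 105°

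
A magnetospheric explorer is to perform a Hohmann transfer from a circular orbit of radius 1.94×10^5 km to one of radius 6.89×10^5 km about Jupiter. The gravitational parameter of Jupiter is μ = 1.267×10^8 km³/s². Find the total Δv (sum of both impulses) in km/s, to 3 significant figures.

Δv = 10.9 km/s

The Hohmann ellipse has a_t = (r₁ + r₂)/2 = 4.415×10^5 km.
Circular speed at r₁: v₁ = √(μ/r₁) = √(1.267×10^8/1.940×10^5) = 25.556 km/s.
On the transfer ellipse at r₁, vis-viva equation gives v_p = √[μ(2/r₁ − 1/a_t)] = 31.925 km/s.
First burn Δv₁ = |v_p − v₁| = 6.369 km/s.
At r₂, v₂ = √(μ/r₂) = 13.561 km/s.
Transfer-orbit speed at r₂: v_a = √[μ(2/r₂ − 1/a_t)] = 8.9891 km/s.
Second burn Δv₂ = |v₂ − v_a| = 4.572 km/s.
Δv = Δv₁ + Δv₂ = 6.369 + 4.572 = 10.94 km/s.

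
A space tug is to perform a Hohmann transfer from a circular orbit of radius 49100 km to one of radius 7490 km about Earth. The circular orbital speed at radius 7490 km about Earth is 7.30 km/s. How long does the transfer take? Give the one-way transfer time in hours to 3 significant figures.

From the circular-orbit relation v² = μ/r at r = 7490 km: μ = v²r = (7.30)² × 7490 = 3.99142×10^5 km³/s².
Transfer-ellipse semi-major axis a_t = (r₁ + r₂)/2 = (49100 + 7490)/2 = 28295 km.
By Kepler's third law the transfer-orbit period is T = 2π√(a_t³/μ), so t = T/2 = 23667 s.
Converting: 23667 s ÷ 3600 s/hour = 6.57 hours.

t = 6.57 hours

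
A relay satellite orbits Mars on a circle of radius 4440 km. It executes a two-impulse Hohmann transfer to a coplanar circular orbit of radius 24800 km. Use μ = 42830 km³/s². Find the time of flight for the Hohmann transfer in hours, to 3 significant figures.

t = 7.45 hours

Semi-major axis of the transfer orbit: a_t = (4440 + 24800)/2 = 14620 km.
Half the transfer-orbit period gives t = π√(a_t³/μ) = 26830 s.
Converting: 26830 s ÷ 3600 s/hour = 7.45 hours.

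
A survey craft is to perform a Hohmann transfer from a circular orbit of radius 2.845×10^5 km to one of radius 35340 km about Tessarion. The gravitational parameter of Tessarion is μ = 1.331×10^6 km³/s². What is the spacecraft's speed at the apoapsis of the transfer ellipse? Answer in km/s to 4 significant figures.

v = 1.017 km/s

Transfer-ellipse semi-major axis a_t = (r₁ + r₂)/2 = (2.845×10^5 + 35340)/2 = 1.5992×10^5 km.
At apoapsis, r = 2.845×10^5 km.
Vis-viva: v = √[μ(2/r − 1/a_t)] = √[1.331×10^6 × (2/2.845×10^5 − 1/1.5992×10^5)] = 1.017 km/s.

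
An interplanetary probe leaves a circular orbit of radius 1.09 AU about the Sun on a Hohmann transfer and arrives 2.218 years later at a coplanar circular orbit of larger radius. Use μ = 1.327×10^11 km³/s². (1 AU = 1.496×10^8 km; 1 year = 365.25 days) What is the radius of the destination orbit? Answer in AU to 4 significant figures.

In km: r₁ = 1.09 × 1.496×10^8 = 1.63064×10^8 km.
Transfer time t = 2.218 years × 365.25 × 86400 s = 6.99947568×10^7 s, and t = π√(a_t³/μ).
So a_t = (μ t²/π²)^(1/3) = (1.327×10^11 × (6.99947568×10^7)² / π²)^(1/3) = 4.0386×10^8 km.
Since a_t = (r₁ + r₂)/2, r₂ = 2a_t − r₁ = 2×4.0386×10^8 − 1.63064×10^8 = 6.44656×10^8 km.
In AU: r₂ = 6.44656×10^8 / 1.496×10^8 = 4.309 AU.

r₂ = 4.309 AU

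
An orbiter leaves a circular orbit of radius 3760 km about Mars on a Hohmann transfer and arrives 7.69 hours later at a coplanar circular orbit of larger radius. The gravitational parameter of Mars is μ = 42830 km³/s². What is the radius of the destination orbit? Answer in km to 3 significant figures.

Transfer time t = 7.69 hours = 27684 s, and t = π√(a_t³/μ).
So a_t = (μ t²/π²)^(1/3) = (42830 × (27684)² / π²)^(1/3) = 14927 km.
Since a_t = (r₁ + r₂)/2, r₂ = 2a_t − r₁ = 2×14927 − 3760 = 26094 km.

r₂ = 26100 km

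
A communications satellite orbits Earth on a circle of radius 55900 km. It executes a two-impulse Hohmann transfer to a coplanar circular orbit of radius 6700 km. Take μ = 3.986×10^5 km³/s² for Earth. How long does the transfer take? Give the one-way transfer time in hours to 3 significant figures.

Transfer-ellipse semi-major axis a_t = (r₁ + r₂)/2 = (55900 + 6700)/2 = 31300 km.
By Kepler's third law the transfer-orbit period is T = 2π√(a_t³/μ), so t = T/2 = 27550 s.
Converting: 27550 s ÷ 3600 s/hour = 7.65 hours.

t = 7.65 hours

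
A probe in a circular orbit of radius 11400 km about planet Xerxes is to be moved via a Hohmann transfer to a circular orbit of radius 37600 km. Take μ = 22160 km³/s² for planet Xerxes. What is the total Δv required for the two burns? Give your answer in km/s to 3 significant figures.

Transfer-ellipse semi-major axis a_t = (r₁ + r₂)/2 = (11400 + 37600)/2 = 24500 km.
Circular speed at r₁: v₁ = √(μ/r₁) = √(22160/11400) = 1.394 km/s.
On the transfer ellipse at r₁, v² = μ(2/r − 1/a) gives v_p = √[μ(2/r₁ − 1/a_t)] = 1.727 km/s.
First burn Δv₁ = |v_p − v₁| = 0.3330 km/s.
Circular speed at r₂: v₂ = √(μ/r₂) = 0.7677 km/s.
Transfer-orbit speed at r₂: v_a = √[μ(2/r₂ − 1/a_t)] = 0.5237 km/s.
Second burn Δv₂ = |v₂ − v_a| = 0.2440 km/s.
Δv = Δv₁ + Δv₂ = 0.3330 + 0.2440 = 0.5770 km/s.

Δv = 0.577 km/s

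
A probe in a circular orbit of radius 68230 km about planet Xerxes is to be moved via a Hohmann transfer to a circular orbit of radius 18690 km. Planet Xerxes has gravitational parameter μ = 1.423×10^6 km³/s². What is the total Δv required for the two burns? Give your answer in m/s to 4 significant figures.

Δv = 3779 m/s

The Hohmann ellipse has a_t = (r₁ + r₂)/2 = 43460 km.
At r₁ the circular-orbit speed is v₁ = √(μ/r₁) = 4.567 km/s.
Transfer-orbit speed at r₁ (vis-viva): v_a = √[μ(2/r₁ − 1/a_t)] = 2.995 km/s.
First burn Δv₁ = |v_a − v₁| = 1.572 km/s.
At r₂, v₂ = √(μ/r₂) = 8.7257 km/s.
Transfer-orbit speed at r₂: v_p = √[μ(2/r₂ − 1/a_t)] = 10.933 km/s.
Second burn Δv₂ = |v₂ − v_p| = 2.207 km/s.
Δv = Δv₁ + Δv₂ = 1.572 + 2.207 = 3.779 km/s.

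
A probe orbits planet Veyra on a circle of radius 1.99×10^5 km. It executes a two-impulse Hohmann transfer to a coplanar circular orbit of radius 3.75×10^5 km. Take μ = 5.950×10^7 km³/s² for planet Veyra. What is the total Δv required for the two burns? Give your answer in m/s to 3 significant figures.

Transfer-ellipse semi-major axis a_t = (r₁ + r₂)/2 = (1.990×10^5 + 3.750×10^5)/2 = 2.870×10^5 km.
At r₁ the circular-orbit speed is v₁ = √(μ/r₁) = 17.291 km/s.
Transfer-orbit speed at r₁ (vis-viva): v_p = √[μ(2/r₁ − 1/a_t)] = 19.765 km/s.
First burn Δv₁ = |v_p − v₁| = 2.474 km/s.
Circular speed at r₂: v₂ = √(μ/r₂) = 12.596 km/s.
Transfer-orbit speed at r₂: v_a = √[μ(2/r₂ − 1/a_t)] = 10.489 km/s.
Second burn Δv₂ = |v₂ − v_a| = 2.107 km/s.
Δv = Δv₁ + Δv₂ = 2.474 + 2.107 = 4.581 km/s.

Δv = 4580 m/s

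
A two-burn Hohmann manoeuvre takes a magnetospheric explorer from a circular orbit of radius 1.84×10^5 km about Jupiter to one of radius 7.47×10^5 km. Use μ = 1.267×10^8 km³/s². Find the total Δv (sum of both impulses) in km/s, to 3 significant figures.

Transfer-ellipse semi-major axis a_t = (r₁ + r₂)/2 = (1.840×10^5 + 7.470×10^5)/2 = 4.655×10^5 km.
At r₁ the circular-orbit speed is v₁ = √(μ/r₁) = 26.240940 km/s.
On the transfer ellipse at r₁, v² = μ(2/r − 1/a) gives v_p = √[μ(2/r₁ − 1/a_t)] = 33.241442 km/s.
First burn Δv₁ = |v_p − v₁| = 7.001 km/s.
At r₂, v₂ = √(μ/r₂) = 13.024 km/s.
Transfer-orbit speed at r₂: v_a = √[μ(2/r₂ − 1/a_t)] = 8.1880 km/s.
Second burn Δv₂ = |v₂ − v_a| = 4.836 km/s.
Δv = Δv₁ + Δv₂ = 7.001 + 4.836 = 11.84 km/s.

Δv = 11.8 km/s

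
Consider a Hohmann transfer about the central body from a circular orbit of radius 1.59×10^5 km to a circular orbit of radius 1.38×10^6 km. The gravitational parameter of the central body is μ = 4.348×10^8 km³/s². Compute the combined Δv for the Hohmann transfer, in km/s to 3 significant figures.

Δv = 27.4 km/s

The Hohmann ellipse has a_t = (r₁ + r₂)/2 = 7.695×10^5 km.
Circular speed at r₁: v₁ = √(μ/r₁) = √(4.348×10^8/1.590×10^5) = 52.29 km/s.
On the transfer ellipse at r₁, v² = μ(2/r − 1/a) gives v_p = √[μ(2/r₁ − 1/a_t)] = 70.03 km/s.
First burn Δv₁ = |v_p − v₁| = 17.74 km/s.
Circular speed at r₂: v₂ = √(μ/r₂) = 17.7503 km/s.
Transfer-orbit speed at r₂: v_a = √[μ(2/r₂ − 1/a_t)] = 8.06862 km/s.
Second burn Δv₂ = |v₂ − v_a| = 9.682 km/s.
Δv = Δv₁ + Δv₂ = 17.74 + 9.682 = 27.42 km/s.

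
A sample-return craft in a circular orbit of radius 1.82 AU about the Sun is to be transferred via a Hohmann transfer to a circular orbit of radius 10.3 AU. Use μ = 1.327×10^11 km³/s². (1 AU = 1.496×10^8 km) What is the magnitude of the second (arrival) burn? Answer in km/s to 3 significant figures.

In km: r₁ = 1.82 × 1.496×10^8 = 2.72272×10^8 km; r₂ = 10.3 × 1.496×10^8 = 1.54088×10^9 km.
The Hohmann ellipse has a_t = (r₁ + r₂)/2 = 9.06576×10^8 km.
On the circular orbit at r = 1.54088×10^9 km, v_c = √(μ/r) = 9.280 km/s.
Transfer-orbit speed at the same r (vis-viva, a = a_t): v_t = √[μ(2/r − 1/a_t)] = 5.086 km/s.
Δv₂ = |v_t − v_c| = |5.086 − 9.280| = 4.194 km/s.

Δv₂ = 4.19 km/s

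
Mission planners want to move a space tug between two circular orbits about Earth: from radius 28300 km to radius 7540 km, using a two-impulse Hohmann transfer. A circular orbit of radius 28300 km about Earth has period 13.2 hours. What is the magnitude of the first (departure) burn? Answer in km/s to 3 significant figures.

Δv₁ = 1.31 km/s

From Kepler's third law T² = 4π²r³/μ at r = 28300 km, T = 13.2 hours = 13.2 × 3600 s = 47520 s: μ = 4π²r³/T² = 3.96247×10^5 km³/s².
The Hohmann ellipse has a_t = (r₁ + r₂)/2 = 17920 km.
Circular speed at r = 28300 km: v_c = √(μ/r) = 3.742 km/s.
Transfer-orbit speed at the same r (vis-viva, a = a_t): v_t = √[μ(2/r − 1/a_t)] = 2.427 km/s.
Δv₁ = |v_t − v_c| = |2.427 − 3.742| = 1.315 km/s.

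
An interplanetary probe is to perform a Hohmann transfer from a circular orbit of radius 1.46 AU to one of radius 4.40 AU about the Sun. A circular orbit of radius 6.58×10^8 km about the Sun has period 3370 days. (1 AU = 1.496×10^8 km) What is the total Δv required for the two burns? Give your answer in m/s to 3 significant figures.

Δv = 9730 m/s

From Kepler's third law T² = 4π²r³/μ at r = 6.58×10^8 km, T = 3370 days = 3370 × 86400 s = 2.91168×10^8 s: μ = 4π²r³/T² = 1.32663×10^11 km³/s².
In km: r₁ = 1.46 × 1.496×10^8 = 2.18416×10^8 km; r₂ = 4.40 × 1.496×10^8 = 6.5824×10^8 km.
Semi-major axis of the transfer orbit: a_t = (2.18416×10^8 + 6.5824×10^8)/2 = 4.38328×10^8 km.
Circular speed at r₁: v₁ = √(μ/r₁) = √(1.32663×10^11/2.18416×10^8) = 24.645 km/s.
Transfer-orbit speed at r₁ (v² = μ(2/r − 1/a)): v_p = √[μ(2/r₁ − 1/a_t)] = 30.201 km/s.
First burn Δv₁ = |v_p − v₁| = 5.556 km/s.
At r₂, v₂ = √(μ/r₂) = 14.1966 km/s.
Transfer-orbit speed at r₂: v_a = √[μ(2/r₂ − 1/a_t)] = 10.0213 km/s.
Second burn Δv₂ = |v₂ − v_a| = 4.175 km/s.
Δv = Δv₁ + Δv₂ = 5.556 + 4.175 = 9.731 km/s.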